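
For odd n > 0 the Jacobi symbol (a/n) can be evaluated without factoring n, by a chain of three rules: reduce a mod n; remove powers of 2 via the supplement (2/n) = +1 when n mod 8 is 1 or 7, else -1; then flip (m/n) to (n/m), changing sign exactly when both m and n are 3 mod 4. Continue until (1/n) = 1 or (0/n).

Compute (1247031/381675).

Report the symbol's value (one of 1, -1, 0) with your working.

(1247031/381675): 1247031 mod 381675 = 102006, so (1247031/381675) = (102006/381675)
factor out 2^1: 102006 = 2^1·51003; with 381675 mod 8 = 3, (2/381675) = -1; sign now -1; continue with (51003/381675)
flip (51003/381675) -> (381675/51003): both odd, 51003 mod 4 = 3, 381675 mod 4 = 3, so the flip contributes -1; sign now +1
(381675/51003): 381675 mod 51003 = 24654, so (381675/51003) = (24654/51003)
factor out 2^1: 24654 = 2^1·12327; with 51003 mod 8 = 3, (2/51003) = -1; sign now -1; continue with (12327/51003)
flip (12327/51003) -> (51003/12327): both odd, 12327 mod 4 = 3, 51003 mod 4 = 3, so the flip contributes -1; sign now +1
(51003/12327): 51003 mod 12327 = 1695, so (51003/12327) = (1695/12327)
flip (1695/12327) -> (12327/1695): both odd, 1695 mod 4 = 3, 12327 mod 4 = 3, so the flip contributes -1; sign now -1
(12327/1695): 12327 mod 1695 = 462, so (12327/1695) = (462/1695)
factor out 2^1: 462 = 2^1·231; with 1695 mod 8 = 7, (2/1695) = +1; sign now -1; continue with (231/1695)
flip (231/1695) -> (1695/231): both odd, 231 mod 4 = 3, 1695 mod 4 = 3, so the flip contributes -1; sign now +1
(1695/231): 1695 mod 231 = 78, so (1695/231) = (78/231)
factor out 2^1: 78 = 2^1·39; with 231 mod 8 = 7, (2/231) = +1; sign now +1; continue with (39/231)
flip (39/231) -> (231/39): both odd, 39 mod 4 = 3, 231 mod 4 = 3, so the flip contributes -1; sign now -1
(231/39): 231 mod 39 = 36, so (231/39) = (36/39)
factor out 2^2: 36 = 2^2·9; with 39 mod 8 = 7, (2/39) = +1; sign now -1; continue with (9/39)
flip (9/39) -> (39/9): both odd, 9 mod 4 = 1, 39 mod 4 = 3, so the flip contributes +1; sign now -1
(39/9): 39 mod 9 = 3, so (39/9) = (3/9)
flip (3/9) -> (9/3): both odd, 3 mod 4 = 3, 9 mod 4 = 1, so the flip contributes +1; sign now -1
(9/3): 9 mod 3 = 0, so (9/3) = (0/3)
reached (0/3); gcd(a, n) > 1, so (0/3) = 0 and the symbol is 0

0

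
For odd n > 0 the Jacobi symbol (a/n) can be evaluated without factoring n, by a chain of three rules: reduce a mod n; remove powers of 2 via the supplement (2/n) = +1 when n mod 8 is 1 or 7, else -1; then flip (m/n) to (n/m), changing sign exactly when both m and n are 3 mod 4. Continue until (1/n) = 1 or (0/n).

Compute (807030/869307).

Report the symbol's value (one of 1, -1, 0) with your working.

807030 = 2^1·403515; (2/869307) = -1 since 869307 mod 8 = 3, so (807030/869307) = (-1)^1·(403515/869307); sign now -1
reciprocity: (403515/869307) = -1·(869307/403515) since 403515 mod 4 = 3, 869307 mod 4 = 3; sign now +1
(869307/403515) = (62277/403515)   [reduce mod 403515]
reciprocity: (62277/403515) = +1·(403515/62277) since 62277 mod 4 = 1, 403515 mod 4 = 3; sign now +1
(403515/62277) = (29853/62277)   [reduce mod 62277]
reciprocity: (29853/62277) = +1·(62277/29853) since 29853 mod 4 = 1, 62277 mod 4 = 1; sign now +1
(62277/29853) = (2571/29853)   [reduce mod 29853]
reciprocity: (2571/29853) = +1·(29853/2571) since 2571 mod 4 = 3, 29853 mod 4 = 1; sign now +1
(29853/2571) = (1572/2571)   [reduce mod 2571]
1572 = 2^2·393; (2/2571) = -1 since 2571 mod 8 = 3, so (1572/2571) = (-1)^2·(393/2571); sign now +1
reciprocity: (393/2571) = +1·(2571/393) since 393 mod 4 = 1, 2571 mod 4 = 3; sign now +1
(2571/393) = (213/393)   [reduce mod 393]
reciprocity: (213/393) = +1·(393/213) since 213 mod 4 = 1, 393 mod 4 = 1; sign now +1
(393/213) = (180/213)   [reduce mod 213]
180 = 2^2·45; (2/213) = -1 since 213 mod 8 = 5, so (180/213) = (-1)^2·(45/213); sign now +1
reciprocity: (45/213) = +1·(213/45) since 45 mod 4 = 1, 213 mod 4 = 1; sign now +1
(213/45) = (33/45)   [reduce mod 45]
reciprocity: (33/45) = +1·(45/33) since 33 mod 4 = 1, 45 mod 4 = 1; sign now +1
(45/33) = (12/33)   [reduce mod 33]
12 = 2^2·3; (2/33) = +1 since 33 mod 8 = 1, so (12/33) = (+1)^2·(3/33); sign now +1
reciprocity: (3/33) = +1·(33/3) since 3 mod 4 = 3, 33 mod 4 = 1; sign now +1
(33/3) = (0/3)   [reduce mod 3]
(0/3) = 0   [gcd(a, n) > 1]; final value = 0

0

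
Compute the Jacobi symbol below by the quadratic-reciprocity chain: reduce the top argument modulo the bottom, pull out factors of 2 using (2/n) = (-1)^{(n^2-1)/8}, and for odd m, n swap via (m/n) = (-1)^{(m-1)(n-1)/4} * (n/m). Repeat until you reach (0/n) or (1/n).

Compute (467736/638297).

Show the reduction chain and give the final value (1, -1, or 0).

factor out 2^3: 467736 = 2^3·58467; with 638297 mod 8 = 1, (2/638297) = +1; sign now +1; continue with (58467/638297)
flip (58467/638297) -> (638297/58467): both odd, 58467 mod 4 = 3, 638297 mod 4 = 1, so the flip contributes +1; sign now +1
(638297/58467): 638297 mod 58467 = 53627, so (638297/58467) = (53627/58467)
flip (53627/58467) -> (58467/53627): both odd, 53627 mod 4 = 3, 58467 mod 4 = 3, so the flip contributes -1; sign now -1
(58467/53627): 58467 mod 53627 = 4840, so (58467/53627) = (4840/53627)
factor out 2^3: 4840 = 2^3·605; with 53627 mod 8 = 3, (2/53627) = -1; sign now +1; continue with (605/53627)
flip (605/53627) -> (53627/605): both odd, 605 mod 4 = 1, 53627 mod 4 = 3, so the flip contributes +1; sign now +1
(53627/605): 53627 mod 605 = 387, so (53627/605) = (387/605)
flip (387/605) -> (605/387): both odd, 387 mod 4 = 3, 605 mod 4 = 1, so the flip contributes +1; sign now +1
(605/387): 605 mod 387 = 218, so (605/387) = (218/387)
factor out 2^1: 218 = 2^1·109; with 387 mod 8 = 3, (2/387) = -1; sign now -1; continue with (109/387)
flip (109/387) -> (387/109): both odd, 109 mod 4 = 1, 387 mod 4 = 3, so the flip contributes +1; sign now -1
(387/109): 387 mod 109 = 60, so (387/109) = (60/109)
factor out 2^2: 60 = 2^2·15; with 109 mod 8 = 5, (2/109) = -1; sign now -1; continue with (15/109)
flip (15/109) -> (109/15): both odd, 15 mod 4 = 3, 109 mod 4 = 1, so the flip contributes +1; sign now -1
(109/15): 109 mod 15 = 4, so (109/15) = (4/15)
factor out 2^2: 4 = 2^2·1; with 15 mod 8 = 7, (2/15) = +1; sign now -1; continue with (1/15)
reached (1/15) = 1, so the symbol is -1

-1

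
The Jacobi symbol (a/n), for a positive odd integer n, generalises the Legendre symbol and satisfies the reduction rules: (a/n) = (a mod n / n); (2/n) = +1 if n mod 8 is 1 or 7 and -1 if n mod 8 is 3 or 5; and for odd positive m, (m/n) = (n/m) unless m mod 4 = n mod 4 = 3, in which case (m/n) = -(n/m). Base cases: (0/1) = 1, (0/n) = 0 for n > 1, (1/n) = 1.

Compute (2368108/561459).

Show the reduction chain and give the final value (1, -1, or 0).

-1

(2368108/561459) = (122272/561459)   [reduce mod 561459]
122272 = 2^5·3821; (2/561459) = -1 since 561459 mod 8 = 3, so (122272/561459) = (-1)^5·(3821/561459); sign now -1
reciprocity: (3821/561459) = +1·(561459/3821) since 3821 mod 4 = 1, 561459 mod 4 = 3; sign now -1
(561459/3821) = (3593/3821)   [reduce mod 3821]
reciprocity: (3593/3821) = +1·(3821/3593) since 3593 mod 4 = 1, 3821 mod 4 = 1; sign now -1
(3821/3593) = (228/3593)   [reduce mod 3593]
228 = 2^2·57; (2/3593) = +1 since 3593 mod 8 = 1, so (228/3593) = (+1)^2·(57/3593); sign now -1
reciprocity: (57/3593) = +1·(3593/57) since 57 mod 4 = 1, 3593 mod 4 = 1; sign now -1
(3593/57) = (2/57)   [reduce mod 57]
2 = 2^1·1; (2/57) = +1 since 57 mod 8 = 1, so (2/57) = (+1)^1·(1/57); sign now -1
(1/57) = 1; final value = sign = -1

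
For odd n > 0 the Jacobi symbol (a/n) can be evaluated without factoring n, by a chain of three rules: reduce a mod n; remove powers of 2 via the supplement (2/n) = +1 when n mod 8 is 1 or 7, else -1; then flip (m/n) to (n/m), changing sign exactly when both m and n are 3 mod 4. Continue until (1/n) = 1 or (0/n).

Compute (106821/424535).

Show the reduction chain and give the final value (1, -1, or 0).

flip (106821/424535) -> (424535/106821): both odd, 106821 mod 4 = 1, 424535 mod 4 = 3, so the flip contributes +1; sign now +1
(424535/106821): 424535 mod 106821 = 104072, so (424535/106821) = (104072/106821)
factor out 2^3: 104072 = 2^3·13009; with 106821 mod 8 = 5, (2/106821) = -1; sign now -1; continue with (13009/106821)
flip (13009/106821) -> (106821/13009): both odd, 13009 mod 4 = 1, 106821 mod 4 = 1, so the flip contributes +1; sign now -1
(106821/13009): 106821 mod 13009 = 2749, so (106821/13009) = (2749/13009)
flip (2749/13009) -> (13009/2749): both odd, 2749 mod 4 = 1, 13009 mod 4 = 1, so the flip contributes +1; sign now -1
(13009/2749): 13009 mod 2749 = 2013, so (13009/2749) = (2013/2749)
flip (2013/2749) -> (2749/2013): both odd, 2013 mod 4 = 1, 2749 mod 4 = 1, so the flip contributes +1; sign now -1
(2749/2013): 2749 mod 2013 = 736, so (2749/2013) = (736/2013)
factor out 2^5: 736 = 2^5·23; with 2013 mod 8 = 5, (2/2013) = -1; sign now +1; continue with (23/2013)
flip (23/2013) -> (2013/23): both odd, 23 mod 4 = 3, 2013 mod 4 = 1, so the flip contributes +1; sign now +1
(2013/23): 2013 mod 23 = 12, so (2013/23) = (12/23)
factor out 2^2: 12 = 2^2·3; with 23 mod 8 = 7, (2/23) = +1; sign now +1; continue with (3/23)
flip (3/23) -> (23/3): both odd, 3 mod 4 = 3, 23 mod 4 = 3, so the flip contributes -1; sign now -1
(23/3): 23 mod 3 = 2, so (23/3) = (2/3)
factor out 2^1: 2 = 2^1·1; with 3 mod 8 = 3, (2/3) = -1; sign now +1; continue with (1/3)
reached (1/3) = 1, so the symbol is +1

1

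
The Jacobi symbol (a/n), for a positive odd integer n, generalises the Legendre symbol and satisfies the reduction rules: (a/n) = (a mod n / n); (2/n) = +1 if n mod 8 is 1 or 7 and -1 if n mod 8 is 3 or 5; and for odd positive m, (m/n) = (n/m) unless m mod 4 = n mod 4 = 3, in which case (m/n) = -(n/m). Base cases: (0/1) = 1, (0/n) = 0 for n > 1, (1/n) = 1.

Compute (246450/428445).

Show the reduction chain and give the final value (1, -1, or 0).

0

factor out 2^1: 246450 = 2^1·123225; with 428445 mod 8 = 5, (2/428445) = -1; sign now -1; continue with (123225/428445)
flip (123225/428445) -> (428445/123225): both odd, 123225 mod 4 = 1, 428445 mod 4 = 1, so the flip contributes +1; sign now -1
(428445/123225): 428445 mod 123225 = 58770, so (428445/123225) = (58770/123225)
factor out 2^1: 58770 = 2^1·29385; with 123225 mod 8 = 1, (2/123225) = +1; sign now -1; continue with (29385/123225)
flip (29385/123225) -> (123225/29385): both odd, 29385 mod 4 = 1, 123225 mod 4 = 1, so the flip contributes +1; sign now -1
(123225/29385): 123225 mod 29385 = 5685, so (123225/29385) = (5685/29385)
flip (5685/29385) -> (29385/5685): both odd, 5685 mod 4 = 1, 29385 mod 4 = 1, so the flip contributes +1; sign now -1
(29385/5685): 29385 mod 5685 = 960, so (29385/5685) = (960/5685)
factor out 2^6: 960 = 2^6·15; with 5685 mod 8 = 5, (2/5685) = -1; sign now -1; continue with (15/5685)
flip (15/5685) -> (5685/15): both odd, 15 mod 4 = 3, 5685 mod 4 = 1, so the flip contributes +1; sign now -1
(5685/15): 5685 mod 15 = 0, so (5685/15) = (0/15)
reached (0/15); gcd(a, n) > 1, so (0/15) = 0 and the symbol is 0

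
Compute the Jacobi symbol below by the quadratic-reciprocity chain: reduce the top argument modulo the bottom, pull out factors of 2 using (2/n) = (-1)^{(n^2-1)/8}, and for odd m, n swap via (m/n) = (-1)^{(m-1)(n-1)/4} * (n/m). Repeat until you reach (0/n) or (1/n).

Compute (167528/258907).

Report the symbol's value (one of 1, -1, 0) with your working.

factor out 2^3: 167528 = 2^3·20941; with 258907 mod 8 = 3, (2/258907) = -1; sign now -1; continue with (20941/258907)
flip (20941/258907) -> (258907/20941): both odd, 20941 mod 4 = 1, 258907 mod 4 = 3, so the flip contributes +1; sign now -1
(258907/20941): 258907 mod 20941 = 7615, so (258907/20941) = (7615/20941)
flip (7615/20941) -> (20941/7615): both odd, 7615 mod 4 = 3, 20941 mod 4 = 1, so the flip contributes +1; sign now -1
(20941/7615): 20941 mod 7615 = 5711, so (20941/7615) = (5711/7615)
flip (5711/7615) -> (7615/5711): both odd, 5711 mod 4 = 3, 7615 mod 4 = 3, so the flip contributes -1; sign now +1
(7615/5711): 7615 mod 5711 = 1904, so (7615/5711) = (1904/5711)
factor out 2^4: 1904 = 2^4·119; with 5711 mod 8 = 7, (2/5711) = +1; sign now +1; continue with (119/5711)
flip (119/5711) -> (5711/119): both odd, 119 mod 4 = 3, 5711 mod 4 = 3, so the flip contributes -1; sign now -1
(5711/119): 5711 mod 119 = 118, so (5711/119) = (118/119)
factor out 2^1: 118 = 2^1·59; with 119 mod 8 = 7, (2/119) = +1; sign now -1; continue with (59/119)
flip (59/119) -> (119/59): both odd, 59 mod 4 = 3, 119 mod 4 = 3, so the flip contributes -1; sign now +1
(119/59): 119 mod 59 = 1, so (119/59) = (1/59)
reached (1/59) = 1, so the symbol is +1

1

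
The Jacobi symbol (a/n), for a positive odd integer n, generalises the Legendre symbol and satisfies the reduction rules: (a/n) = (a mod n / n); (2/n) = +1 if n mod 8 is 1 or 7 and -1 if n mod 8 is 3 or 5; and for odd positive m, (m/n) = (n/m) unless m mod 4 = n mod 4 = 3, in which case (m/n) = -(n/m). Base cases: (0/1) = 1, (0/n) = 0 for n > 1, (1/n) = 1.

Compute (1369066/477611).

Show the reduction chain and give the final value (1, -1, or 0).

1

(1369066/477611) = (413844/477611)   [reduce mod 477611]
413844 = 2^2·103461; (2/477611) = -1 since 477611 mod 8 = 3, so (413844/477611) = (-1)^2·(103461/477611); sign now +1
reciprocity: (103461/477611) = +1·(477611/103461) since 103461 mod 4 = 1, 477611 mod 4 = 3; sign now +1
(477611/103461) = (63767/103461)   [reduce mod 103461]
reciprocity: (63767/103461) = +1·(103461/63767) since 63767 mod 4 = 3, 103461 mod 4 = 1; sign now +1
(103461/63767) = (39694/63767)   [reduce mod 63767]
39694 = 2^1·19847; (2/63767) = +1 since 63767 mod 8 = 7, so (39694/63767) = (+1)^1·(19847/63767); sign now +1
reciprocity: (19847/63767) = -1·(63767/19847) since 19847 mod 4 = 3, 63767 mod 4 = 3; sign now -1
(63767/19847) = (4226/19847)   [reduce mod 19847]
4226 = 2^1·2113; (2/19847) = +1 since 19847 mod 8 = 7, so (4226/19847) = (+1)^1·(2113/19847); sign now -1
reciprocity: (2113/19847) = +1·(19847/2113) since 2113 mod 4 = 1, 19847 mod 4 = 3; sign now -1
(19847/2113) = (830/2113)   [reduce mod 2113]
830 = 2^1·415; (2/2113) = +1 since 2113 mod 8 = 1, so (830/2113) = (+1)^1·(415/2113); sign now -1
reciprocity: (415/2113) = +1·(2113/415) since 415 mod 4 = 3, 2113 mod 4 = 1; sign now -1
(2113/415) = (38/415)   [reduce mod 415]
38 = 2^1·19; (2/415) = +1 since 415 mod 8 = 7, so (38/415) = (+1)^1·(19/415); sign now -1
reciprocity: (19/415) = -1·(415/19) since 19 mod 4 = 3, 415 mod 4 = 3; sign now +1
(415/19) = (16/19)   [reduce mod 19]
16 = 2^4·1; (2/19) = -1 since 19 mod 8 = 3, so (16/19) = (-1)^4·(1/19); sign now +1
(1/19) = 1; final value = sign = +1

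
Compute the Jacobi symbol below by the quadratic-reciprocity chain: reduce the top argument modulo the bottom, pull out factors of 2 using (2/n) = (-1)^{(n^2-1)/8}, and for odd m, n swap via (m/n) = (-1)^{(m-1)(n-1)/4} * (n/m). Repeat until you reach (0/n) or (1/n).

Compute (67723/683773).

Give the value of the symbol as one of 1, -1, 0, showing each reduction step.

-1

flip (67723/683773) -> (683773/67723): both odd, 67723 mod 4 = 3, 683773 mod 4 = 1, so the flip contributes +1; sign now +1
(683773/67723): 683773 mod 67723 = 6543, so (683773/67723) = (6543/67723)
flip (6543/67723) -> (67723/6543): both odd, 6543 mod 4 = 3, 67723 mod 4 = 3, so the flip contributes -1; sign now -1
(67723/6543): 67723 mod 6543 = 2293, so (67723/6543) = (2293/6543)
flip (2293/6543) -> (6543/2293): both odd, 2293 mod 4 = 1, 6543 mod 4 = 3, so the flip contributes +1; sign now -1
(6543/2293): 6543 mod 2293 = 1957, so (6543/2293) = (1957/2293)
flip (1957/2293) -> (2293/1957): both odd, 1957 mod 4 = 1, 2293 mod 4 = 1, so the flip contributes +1; sign now -1
(2293/1957): 2293 mod 1957 = 336, so (2293/1957) = (336/1957)
factor out 2^4: 336 = 2^4·21; with 1957 mod 8 = 5, (2/1957) = -1; sign now -1; continue with (21/1957)
flip (21/1957) -> (1957/21): both odd, 21 mod 4 = 1, 1957 mod 4 = 1, so the flip contributes +1; sign now -1
(1957/21): 1957 mod 21 = 4, so (1957/21) = (4/21)
factor out 2^2: 4 = 2^2·1; with 21 mod 8 = 5, (2/21) = -1; sign now -1; continue with (1/21)
reached (1/21) = 1, so the symbol is -1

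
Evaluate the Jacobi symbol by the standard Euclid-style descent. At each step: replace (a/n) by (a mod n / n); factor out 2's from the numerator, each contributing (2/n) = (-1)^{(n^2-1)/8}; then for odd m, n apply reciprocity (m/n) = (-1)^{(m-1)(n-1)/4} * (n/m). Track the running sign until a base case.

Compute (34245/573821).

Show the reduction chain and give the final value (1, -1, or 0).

-1

flip (34245/573821) -> (573821/34245): both odd, 34245 mod 4 = 1, 573821 mod 4 = 1, so the flip contributes +1; sign now +1
(573821/34245): 573821 mod 34245 = 25901, so (573821/34245) = (25901/34245)
flip (25901/34245) -> (34245/25901): both odd, 25901 mod 4 = 1, 34245 mod 4 = 1, so the flip contributes +1; sign now +1
(34245/25901): 34245 mod 25901 = 8344, so (34245/25901) = (8344/25901)
factor out 2^3: 8344 = 2^3·1043; with 25901 mod 8 = 5, (2/25901) = -1; sign now -1; continue with (1043/25901)
flip (1043/25901) -> (25901/1043): both odd, 1043 mod 4 = 3, 25901 mod 4 = 1, so the flip contributes +1; sign now -1
(25901/1043): 25901 mod 1043 = 869, so (25901/1043) = (869/1043)
flip (869/1043) -> (1043/869): both odd, 869 mod 4 = 1, 1043 mod 4 = 3, so the flip contributes +1; sign now -1
(1043/869): 1043 mod 869 = 174, so (1043/869) = (174/869)
factor out 2^1: 174 = 2^1·87; with 869 mod 8 = 5, (2/869) = -1; sign now +1; continue with (87/869)
flip (87/869) -> (869/87): both odd, 87 mod 4 = 3, 869 mod 4 = 1, so the flip contributes +1; sign now +1
(869/87): 869 mod 87 = 86, so (869/87) = (86/87)
factor out 2^1: 86 = 2^1·43; with 87 mod 8 = 7, (2/87) = +1; sign now +1; continue with (43/87)
flip (43/87) -> (87/43): both odd, 43 mod 4 = 3, 87 mod 4 = 3, so the flip contributes -1; sign now -1
(87/43): 87 mod 43 = 1, so (87/43) = (1/43)
reached (1/43) = 1, so the symbol is -1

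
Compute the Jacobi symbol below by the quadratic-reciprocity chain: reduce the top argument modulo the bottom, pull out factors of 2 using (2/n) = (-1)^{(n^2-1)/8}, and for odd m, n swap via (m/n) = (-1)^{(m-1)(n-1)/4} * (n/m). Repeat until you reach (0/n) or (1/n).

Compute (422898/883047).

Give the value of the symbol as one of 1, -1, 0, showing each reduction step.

0

factor out 2^1: 422898 = 2^1·211449; with 883047 mod 8 = 7, (2/883047) = +1; sign now +1; continue with (211449/883047)
flip (211449/883047) -> (883047/211449): both odd, 211449 mod 4 = 1, 883047 mod 4 = 3, so the flip contributes +1; sign now +1
(883047/211449): 883047 mod 211449 = 37251, so (883047/211449) = (37251/211449)
flip (37251/211449) -> (211449/37251): both odd, 37251 mod 4 = 3, 211449 mod 4 = 1, so the flip contributes +1; sign now +1
(211449/37251): 211449 mod 37251 = 25194, so (211449/37251) = (25194/37251)
factor out 2^1: 25194 = 2^1·12597; with 37251 mod 8 = 3, (2/37251) = -1; sign now -1; continue with (12597/37251)
flip (12597/37251) -> (37251/12597): both odd, 12597 mod 4 = 1, 37251 mod 4 = 3, so the flip contributes +1; sign now -1
(37251/12597): 37251 mod 12597 = 12057, so (37251/12597) = (12057/12597)
flip (12057/12597) -> (12597/12057): both odd, 12057 mod 4 = 1, 12597 mod 4 = 1, so the flip contributes +1; sign now -1
(12597/12057): 12597 mod 12057 = 540, so (12597/12057) = (540/12057)
factor out 2^2: 540 = 2^2·135; with 12057 mod 8 = 1, (2/12057) = +1; sign now -1; continue with (135/12057)
flip (135/12057) -> (12057/135): both odd, 135 mod 4 = 3, 12057 mod 4 = 1, so the flip contributes +1; sign now -1
(12057/135): 12057 mod 135 = 42, so (12057/135) = (42/135)
factor out 2^1: 42 = 2^1·21; with 135 mod 8 = 7, (2/135) = +1; sign now -1; continue with (21/135)
flip (21/135) -> (135/21): both odd, 21 mod 4 = 1, 135 mod 4 = 3, so the flip contributes +1; sign now -1
(135/21): 135 mod 21 = 9, so (135/21) = (9/21)
flip (9/21) -> (21/9): both odd, 9 mod 4 = 1, 21 mod 4 = 1, so the flip contributes +1; sign now -1
(21/9): 21 mod 9 = 3, so (21/9) = (3/9)
flip (3/9) -> (9/3): both odd, 3 mod 4 = 3, 9 mod 4 = 1, so the flip contributes +1; sign now -1
(9/3): 9 mod 3 = 0, so (9/3) = (0/3)
reached (0/3); gcd(a, n) > 1, so (0/3) = 0 and the symbol is 0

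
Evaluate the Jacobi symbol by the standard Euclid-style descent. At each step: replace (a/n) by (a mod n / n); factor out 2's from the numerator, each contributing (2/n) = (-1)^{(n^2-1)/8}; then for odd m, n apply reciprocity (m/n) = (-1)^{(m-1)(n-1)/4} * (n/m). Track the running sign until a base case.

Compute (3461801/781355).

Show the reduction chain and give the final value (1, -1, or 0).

(3461801/781355): 3461801 mod 781355 = 336381, so (3461801/781355) = (336381/781355)
flip (336381/781355) -> (781355/336381): both odd, 336381 mod 4 = 1, 781355 mod 4 = 3, so the flip contributes +1; sign now +1
(781355/336381): 781355 mod 336381 = 108593, so (781355/336381) = (108593/336381)
flip (108593/336381) -> (336381/108593): both odd, 108593 mod 4 = 1, 336381 mod 4 = 1, so the flip contributes +1; sign now +1
(336381/108593): 336381 mod 108593 = 10602, so (336381/108593) = (10602/108593)
factor out 2^1: 10602 = 2^1·5301; with 108593 mod 8 = 1, (2/108593) = +1; sign now +1; continue with (5301/108593)
flip (5301/108593) -> (108593/5301): both odd, 5301 mod 4 = 1, 108593 mod 4 = 1, so the flip contributes +1; sign now +1
(108593/5301): 108593 mod 5301 = 2573, so (108593/5301) = (2573/5301)
flip (2573/5301) -> (5301/2573): both odd, 2573 mod 4 = 1, 5301 mod 4 = 1, so the flip contributes +1; sign now +1
(5301/2573): 5301 mod 2573 = 155, so (5301/2573) = (155/2573)
flip (155/2573) -> (2573/155): both odd, 155 mod 4 = 3, 2573 mod 4 = 1, so the flip contributes +1; sign now +1
(2573/155): 2573 mod 155 = 93, so (2573/155) = (93/155)
flip (93/155) -> (155/93): both odd, 93 mod 4 = 1, 155 mod 4 = 3, so the flip contributes +1; sign now +1
(155/93): 155 mod 93 = 62, so (155/93) = (62/93)
factor out 2^1: 62 = 2^1·31; with 93 mod 8 = 5, (2/93) = -1; sign now -1; continue with (31/93)
flip (31/93) -> (93/31): both odd, 31 mod 4 = 3, 93 mod 4 = 1, so the flip contributes +1; sign now -1
(93/31): 93 mod 31 = 0, so (93/31) = (0/31)
reached (0/31); gcd(a, n) > 1, so (0/31) = 0 and the symbol is 0

0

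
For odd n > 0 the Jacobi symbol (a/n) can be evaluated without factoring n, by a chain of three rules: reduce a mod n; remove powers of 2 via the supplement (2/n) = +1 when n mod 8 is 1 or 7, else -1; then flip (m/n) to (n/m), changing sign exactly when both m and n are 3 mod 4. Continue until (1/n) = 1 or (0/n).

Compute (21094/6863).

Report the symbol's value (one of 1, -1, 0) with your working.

(21094/6863) = (505/6863)   [reduce mod 6863]
reciprocity: (505/6863) = +1·(6863/505) since 505 mod 4 = 1, 6863 mod 4 = 3; sign now +1
(6863/505) = (298/505)   [reduce mod 505]
298 = 2^1·149; (2/505) = +1 since 505 mod 8 = 1, so (298/505) = (+1)^1·(149/505); sign now +1
reciprocity: (149/505) = +1·(505/149) since 149 mod 4 = 1, 505 mod 4 = 1; sign now +1
(505/149) = (58/149)   [reduce mod 149]
58 = 2^1·29; (2/149) = -1 since 149 mod 8 = 5, so (58/149) = (-1)^1·(29/149); sign now -1
reciprocity: (29/149) = +1·(149/29) since 29 mod 4 = 1, 149 mod 4 = 1; sign now -1
(149/29) = (4/29)   [reduce mod 29]
4 = 2^2·1; (2/29) = -1 since 29 mod 8 = 5, so (4/29) = (-1)^2·(1/29); sign now -1
(1/29) = 1; final value = sign = -1

-1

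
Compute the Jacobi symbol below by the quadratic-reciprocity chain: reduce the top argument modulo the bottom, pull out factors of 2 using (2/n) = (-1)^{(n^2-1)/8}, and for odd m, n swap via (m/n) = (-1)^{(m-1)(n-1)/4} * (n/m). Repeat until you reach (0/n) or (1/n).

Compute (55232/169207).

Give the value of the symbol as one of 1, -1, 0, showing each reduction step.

-1

factor out 2^6: 55232 = 2^6·863; with 169207 mod 8 = 7, (2/169207) = +1; sign now +1; continue with (863/169207)
flip (863/169207) -> (169207/863): both odd, 863 mod 4 = 3, 169207 mod 4 = 3, so the flip contributes -1; sign now -1
(169207/863): 169207 mod 863 = 59, so (169207/863) = (59/863)
flip (59/863) -> (863/59): both odd, 59 mod 4 = 3, 863 mod 4 = 3, so the flip contributes -1; sign now +1
(863/59): 863 mod 59 = 37, so (863/59) = (37/59)
flip (37/59) -> (59/37): both odd, 37 mod 4 = 1, 59 mod 4 = 3, so the flip contributes +1; sign now +1
(59/37): 59 mod 37 = 22, so (59/37) = (22/37)
factor out 2^1: 22 = 2^1·11; with 37 mod 8 = 5, (2/37) = -1; sign now -1; continue with (11/37)
flip (11/37) -> (37/11): both odd, 11 mod 4 = 3, 37 mod 4 = 1, so the flip contributes +1; sign now -1
(37/11): 37 mod 11 = 4, so (37/11) = (4/11)
factor out 2^2: 4 = 2^2·1; with 11 mod 8 = 3, (2/11) = -1; sign now -1; continue with (1/11)
reached (1/11) = 1, so the symbol is -1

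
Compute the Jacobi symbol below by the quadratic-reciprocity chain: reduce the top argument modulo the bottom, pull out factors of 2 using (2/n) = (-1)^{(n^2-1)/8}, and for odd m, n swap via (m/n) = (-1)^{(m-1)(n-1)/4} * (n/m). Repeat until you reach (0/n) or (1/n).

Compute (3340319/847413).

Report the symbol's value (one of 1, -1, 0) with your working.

(3340319/847413): 3340319 mod 847413 = 798080, so (3340319/847413) = (798080/847413)
factor out 2^7: 798080 = 2^7·6235; with 847413 mod 8 = 5, (2/847413) = -1; sign now -1; continue with (6235/847413)
flip (6235/847413) -> (847413/6235): both odd, 6235 mod 4 = 3, 847413 mod 4 = 1, so the flip contributes +1; sign now -1
(847413/6235): 847413 mod 6235 = 5688, so (847413/6235) = (5688/6235)
factor out 2^3: 5688 = 2^3·711; with 6235 mod 8 = 3, (2/6235) = -1; sign now +1; continue with (711/6235)
flip (711/6235) -> (6235/711): both odd, 711 mod 4 = 3, 6235 mod 4 = 3, so the flip contributes -1; sign now -1
(6235/711): 6235 mod 711 = 547, so (6235/711) = (547/711)
flip (547/711) -> (711/547): both odd, 547 mod 4 = 3, 711 mod 4 = 3, so the flip contributes -1; sign now +1
(711/547): 711 mod 547 = 164, so (711/547) = (164/547)
factor out 2^2: 164 = 2^2·41; with 547 mod 8 = 3, (2/547) = -1; sign now +1; continue with (41/547)
flip (41/547) -> (547/41): both odd, 41 mod 4 = 1, 547 mod 4 = 3, so the flip contributes +1; sign now +1
(547/41): 547 mod 41 = 14, so (547/41) = (14/41)
factor out 2^1: 14 = 2^1·7; with 41 mod 8 = 1, (2/41) = +1; sign now +1; continue with (7/41)
flip (7/41) -> (41/7): both odd, 7 mod 4 = 3, 41 mod 4 = 1, so the flip contributes +1; sign now +1
(41/7): 41 mod 7 = 6, so (41/7) = (6/7)
factor out 2^1: 6 = 2^1·3; with 7 mod 8 = 7, (2/7) = +1; sign now +1; continue with (3/7)
flip (3/7) -> (7/3): both odd, 3 mod 4 = 3, 7 mod 4 = 3, so the flip contributes -1; sign now -1
(7/3): 7 mod 3 = 1, so (7/3) = (1/3)
reached (1/3) = 1, so the symbol is -1

-1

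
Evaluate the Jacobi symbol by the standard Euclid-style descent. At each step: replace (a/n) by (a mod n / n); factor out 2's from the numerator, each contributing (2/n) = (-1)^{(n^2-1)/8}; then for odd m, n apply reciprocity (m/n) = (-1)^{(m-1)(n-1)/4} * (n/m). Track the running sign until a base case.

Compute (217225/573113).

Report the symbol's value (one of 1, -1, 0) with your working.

1

flip (217225/573113) -> (573113/217225): both odd, 217225 mod 4 = 1, 573113 mod 4 = 1, so the flip contributes +1; sign now +1
(573113/217225): 573113 mod 217225 = 138663, so (573113/217225) = (138663/217225)
flip (138663/217225) -> (217225/138663): both odd, 138663 mod 4 = 3, 217225 mod 4 = 1, so the flip contributes +1; sign now +1
(217225/138663): 217225 mod 138663 = 78562, so (217225/138663) = (78562/138663)
factor out 2^1: 78562 = 2^1·39281; with 138663 mod 8 = 7, (2/138663) = +1; sign now +1; continue with (39281/138663)
flip (39281/138663) -> (138663/39281): both odd, 39281 mod 4 = 1, 138663 mod 4 = 3, so the flip contributes +1; sign now +1
(138663/39281): 138663 mod 39281 = 20820, so (138663/39281) = (20820/39281)
factor out 2^2: 20820 = 2^2·5205; with 39281 mod 8 = 1, (2/39281) = +1; sign now +1; continue with (5205/39281)
flip (5205/39281) -> (39281/5205): both odd, 5205 mod 4 = 1, 39281 mod 4 = 1, so the flip contributes +1; sign now +1
(39281/5205): 39281 mod 5205 = 2846, so (39281/5205) = (2846/5205)
factor out 2^1: 2846 = 2^1·1423; with 5205 mod 8 = 5, (2/5205) = -1; sign now -1; continue with (1423/5205)
flip (1423/5205) -> (5205/1423): both odd, 1423 mod 4 = 3, 5205 mod 4 = 1, so the flip contributes +1; sign now -1
(5205/1423): 5205 mod 1423 = 936, so (5205/1423) = (936/1423)
factor out 2^3: 936 = 2^3·117; with 1423 mod 8 = 7, (2/1423) = +1; sign now -1; continue with (117/1423)
flip (117/1423) -> (1423/117): both odd, 117 mod 4 = 1, 1423 mod 4 = 3, so the flip contributes +1; sign now -1
(1423/117): 1423 mod 117 = 19, so (1423/117) = (19/117)
flip (19/117) -> (117/19): both odd, 19 mod 4 = 3, 117 mod 4 = 1, so the flip contributes +1; sign now -1
(117/19): 117 mod 19 = 3, so (117/19) = (3/19)
flip (3/19) -> (19/3): both odd, 3 mod 4 = 3, 19 mod 4 = 3, so the flip contributes -1; sign now +1
(19/3): 19 mod 3 = 1, so (19/3) = (1/3)
reached (1/3) = 1, so the symbol is +1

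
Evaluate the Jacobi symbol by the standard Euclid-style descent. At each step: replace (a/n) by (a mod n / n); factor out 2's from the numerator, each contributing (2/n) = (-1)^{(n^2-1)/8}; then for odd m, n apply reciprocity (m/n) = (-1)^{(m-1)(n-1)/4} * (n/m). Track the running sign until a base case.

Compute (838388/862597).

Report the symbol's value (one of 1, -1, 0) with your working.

838388 = 2^2·209597; (2/862597) = -1 since 862597 mod 8 = 5, so (838388/862597) = (-1)^2·(209597/862597); sign now +1
reciprocity: (209597/862597) = +1·(862597/209597) since 209597 mod 4 = 1, 862597 mod 4 = 1; sign now +1
(862597/209597) = (24209/209597)   [reduce mod 209597]
reciprocity: (24209/209597) = +1·(209597/24209) since 24209 mod 4 = 1, 209597 mod 4 = 1; sign now +1
(209597/24209) = (15925/24209)   [reduce mod 24209]
reciprocity: (15925/24209) = +1·(24209/15925) since 15925 mod 4 = 1, 24209 mod 4 = 1; sign now +1
(24209/15925) = (8284/15925)   [reduce mod 15925]
8284 = 2^2·2071; (2/15925) = -1 since 15925 mod 8 = 5, so (8284/15925) = (-1)^2·(2071/15925); sign now +1
reciprocity: (2071/15925) = +1·(15925/2071) since 2071 mod 4 = 3, 15925 mod 4 = 1; sign now +1
(15925/2071) = (1428/2071)   [reduce mod 2071]
1428 = 2^2·357; (2/2071) = +1 since 2071 mod 8 = 7, so (1428/2071) = (+1)^2·(357/2071); sign now +1
reciprocity: (357/2071) = +1·(2071/357) since 357 mod 4 = 1, 2071 mod 4 = 3; sign now +1
(2071/357) = (286/357)   [reduce mod 357]
286 = 2^1·143; (2/357) = -1 since 357 mod 8 = 5, so (286/357) = (-1)^1·(143/357); sign now -1
reciprocity: (143/357) = +1·(357/143) since 143 mod 4 = 3, 357 mod 4 = 1; sign now -1
(357/143) = (71/143)   [reduce mod 143]
reciprocity: (71/143) = -1·(143/71) since 71 mod 4 = 3, 143 mod 4 = 3; sign now +1
(143/71) = (1/71)   [reduce mod 71]
(1/71) = 1; final value = sign = +1

1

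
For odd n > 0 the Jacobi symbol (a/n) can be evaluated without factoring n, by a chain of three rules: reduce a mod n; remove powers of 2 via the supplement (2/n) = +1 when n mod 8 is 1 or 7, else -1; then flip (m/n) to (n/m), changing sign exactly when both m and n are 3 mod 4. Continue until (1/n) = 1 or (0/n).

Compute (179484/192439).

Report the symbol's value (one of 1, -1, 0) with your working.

-1

179484 = 2^2·44871; (2/192439) = +1 since 192439 mod 8 = 7, so (179484/192439) = (+1)^2·(44871/192439); sign now +1
reciprocity: (44871/192439) = -1·(192439/44871) since 44871 mod 4 = 3, 192439 mod 4 = 3; sign now -1
(192439/44871) = (12955/44871)   [reduce mod 44871]
reciprocity: (12955/44871) = -1·(44871/12955) since 12955 mod 4 = 3, 44871 mod 4 = 3; sign now +1
(44871/12955) = (6006/12955)   [reduce mod 12955]
6006 = 2^1·3003; (2/12955) = -1 since 12955 mod 8 = 3, so (6006/12955) = (-1)^1·(3003/12955); sign now -1
reciprocity: (3003/12955) = -1·(12955/3003) since 3003 mod 4 = 3, 12955 mod 4 = 3; sign now +1
(12955/3003) = (943/3003)   [reduce mod 3003]
reciprocity: (943/3003) = -1·(3003/943) since 943 mod 4 = 3, 3003 mod 4 = 3; sign now -1
(3003/943) = (174/943)   [reduce mod 943]
174 = 2^1·87; (2/943) = +1 since 943 mod 8 = 7, so (174/943) = (+1)^1·(87/943); sign now -1
reciprocity: (87/943) = -1·(943/87) since 87 mod 4 = 3, 943 mod 4 = 3; sign now +1
(943/87) = (73/87)   [reduce mod 87]
reciprocity: (73/87) = +1·(87/73) since 73 mod 4 = 1, 87 mod 4 = 3; sign now +1
(87/73) = (14/73)   [reduce mod 73]
14 = 2^1·7; (2/73) = +1 since 73 mod 8 = 1, so (14/73) = (+1)^1·(7/73); sign now +1
reciprocity: (7/73) = +1·(73/7) since 7 mod 4 = 3, 73 mod 4 = 1; sign now +1
(73/7) = (3/7)   [reduce mod 7]
reciprocity: (3/7) = -1·(7/3) since 3 mod 4 = 3, 7 mod 4 = 3; sign now -1
(7/3) = (1/3)   [reduce mod 3]
(1/3) = 1; final value = sign = -1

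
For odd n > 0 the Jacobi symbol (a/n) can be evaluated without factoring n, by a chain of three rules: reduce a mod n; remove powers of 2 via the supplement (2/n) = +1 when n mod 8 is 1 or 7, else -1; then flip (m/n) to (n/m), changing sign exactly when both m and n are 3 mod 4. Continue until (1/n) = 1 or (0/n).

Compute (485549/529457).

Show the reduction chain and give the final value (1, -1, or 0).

flip (485549/529457) -> (529457/485549): both odd, 485549 mod 4 = 1, 529457 mod 4 = 1, so the flip contributes +1; sign now +1
(529457/485549): 529457 mod 485549 = 43908, so (529457/485549) = (43908/485549)
factor out 2^2: 43908 = 2^2·10977; with 485549 mod 8 = 5, (2/485549) = -1; sign now +1; continue with (10977/485549)
flip (10977/485549) -> (485549/10977): both odd, 10977 mod 4 = 1, 485549 mod 4 = 1, so the flip contributes +1; sign now +1
(485549/10977): 485549 mod 10977 = 2561, so (485549/10977) = (2561/10977)
flip (2561/10977) -> (10977/2561): both odd, 2561 mod 4 = 1, 10977 mod 4 = 1, so the flip contributes +1; sign now +1
(10977/2561): 10977 mod 2561 = 733, so (10977/2561) = (733/2561)
flip (733/2561) -> (2561/733): both odd, 733 mod 4 = 1, 2561 mod 4 = 1, so the flip contributes +1; sign now +1
(2561/733): 2561 mod 733 = 362, so (2561/733) = (362/733)
factor out 2^1: 362 = 2^1·181; with 733 mod 8 = 5, (2/733) = -1; sign now -1; continue with (181/733)
flip (181/733) -> (733/181): both odd, 181 mod 4 = 1, 733 mod 4 = 1, so the flip contributes +1; sign now -1
(733/181): 733 mod 181 = 9, so (733/181) = (9/181)
flip (9/181) -> (181/9): both odd, 9 mod 4 = 1, 181 mod 4 = 1, so the flip contributes +1; sign now -1
(181/9): 181 mod 9 = 1, so (181/9) = (1/9)
reached (1/9) = 1, so the symbol is -1

-1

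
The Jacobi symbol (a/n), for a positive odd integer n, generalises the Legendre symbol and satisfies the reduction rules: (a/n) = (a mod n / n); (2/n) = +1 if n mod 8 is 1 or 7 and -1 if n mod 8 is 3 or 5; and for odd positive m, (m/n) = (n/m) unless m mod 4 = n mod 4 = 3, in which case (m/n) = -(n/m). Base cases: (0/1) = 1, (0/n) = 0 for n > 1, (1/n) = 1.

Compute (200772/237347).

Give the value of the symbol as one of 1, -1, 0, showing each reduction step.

200772 = 2^2·50193; (2/237347) = -1 since 237347 mod 8 = 3, so (200772/237347) = (-1)^2·(50193/237347); sign now +1
reciprocity: (50193/237347) = +1·(237347/50193) since 50193 mod 4 = 1, 237347 mod 4 = 3; sign now +1
(237347/50193) = (36575/50193)   [reduce mod 50193]
reciprocity: (36575/50193) = +1·(50193/36575) since 36575 mod 4 = 3, 50193 mod 4 = 1; sign now +1
(50193/36575) = (13618/36575)   [reduce mod 36575]
13618 = 2^1·6809; (2/36575) = +1 since 36575 mod 8 = 7, so (13618/36575) = (+1)^1·(6809/36575); sign now +1
reciprocity: (6809/36575) = +1·(36575/6809) since 6809 mod 4 = 1, 36575 mod 4 = 3; sign now +1
(36575/6809) = (2530/6809)   [reduce mod 6809]
2530 = 2^1·1265; (2/6809) = +1 since 6809 mod 8 = 1, so (2530/6809) = (+1)^1·(1265/6809); sign now +1
reciprocity: (1265/6809) = +1·(6809/1265) since 1265 mod 4 = 1, 6809 mod 4 = 1; sign now +1
(6809/1265) = (484/1265)   [reduce mod 1265]
484 = 2^2·121; (2/1265) = +1 since 1265 mod 8 = 1, so (484/1265) = (+1)^2·(121/1265); sign now +1
reciprocity: (121/1265) = +1·(1265/121) since 121 mod 4 = 1, 1265 mod 4 = 1; sign now +1
(1265/121) = (55/121)   [reduce mod 121]
reciprocity: (55/121) = +1·(121/55) since 55 mod 4 = 3, 121 mod 4 = 1; sign now +1
(121/55) = (11/55)   [reduce mod 55]
reciprocity: (11/55) = -1·(55/11) since 11 mod 4 = 3, 55 mod 4 = 3; sign now -1
(55/11) = (0/11)   [reduce mod 11]
(0/11) = 0   [gcd(a, n) > 1]; final value = 0

0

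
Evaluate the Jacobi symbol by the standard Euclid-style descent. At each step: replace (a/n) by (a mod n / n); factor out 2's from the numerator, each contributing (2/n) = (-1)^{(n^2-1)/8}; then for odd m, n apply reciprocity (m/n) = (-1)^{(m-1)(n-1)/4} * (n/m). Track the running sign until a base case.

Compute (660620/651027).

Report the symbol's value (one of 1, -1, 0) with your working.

(660620/651027): 660620 mod 651027 = 9593, so (660620/651027) = (9593/651027)
flip (9593/651027) -> (651027/9593): both odd, 9593 mod 4 = 1, 651027 mod 4 = 3, so the flip contributes +1; sign now +1
(651027/9593): 651027 mod 9593 = 8296, so (651027/9593) = (8296/9593)
factor out 2^3: 8296 = 2^3·1037; with 9593 mod 8 = 1, (2/9593) = +1; sign now +1; continue with (1037/9593)
flip (1037/9593) -> (9593/1037): both odd, 1037 mod 4 = 1, 9593 mod 4 = 1, so the flip contributes +1; sign now +1
(9593/1037): 9593 mod 1037 = 260, so (9593/1037) = (260/1037)
factor out 2^2: 260 = 2^2·65; with 1037 mod 8 = 5, (2/1037) = -1; sign now +1; continue with (65/1037)
flip (65/1037) -> (1037/65): both odd, 65 mod 4 = 1, 1037 mod 4 = 1, so the flip contributes +1; sign now +1
(1037/65): 1037 mod 65 = 62, so (1037/65) = (62/65)
factor out 2^1: 62 = 2^1·31; with 65 mod 8 = 1, (2/65) = +1; sign now +1; continue with (31/65)
flip (31/65) -> (65/31): both odd, 31 mod 4 = 3, 65 mod 4 = 1, so the flip contributes +1; sign now +1
(65/31): 65 mod 31 = 3, so (65/31) = (3/31)
flip (3/31) -> (31/3): both odd, 3 mod 4 = 3, 31 mod 4 = 3, so the flip contributes -1; sign now -1
(31/3): 31 mod 3 = 1, so (31/3) = (1/3)
reached (1/3) = 1, so the symbol is -1

-1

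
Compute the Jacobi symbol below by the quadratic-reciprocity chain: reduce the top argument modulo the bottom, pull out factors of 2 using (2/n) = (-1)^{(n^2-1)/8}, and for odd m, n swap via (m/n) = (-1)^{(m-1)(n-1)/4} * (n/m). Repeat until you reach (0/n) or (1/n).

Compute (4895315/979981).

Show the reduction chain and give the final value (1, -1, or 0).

-1

(4895315/979981): 4895315 mod 979981 = 975391, so (4895315/979981) = (975391/979981)
flip (975391/979981) -> (979981/975391): both odd, 975391 mod 4 = 3, 979981 mod 4 = 1, so the flip contributes +1; sign now +1
(979981/975391): 979981 mod 975391 = 4590, so (979981/975391) = (4590/975391)
factor out 2^1: 4590 = 2^1·2295; with 975391 mod 8 = 7, (2/975391) = +1; sign now +1; continue with (2295/975391)
flip (2295/975391) -> (975391/2295): both odd, 2295 mod 4 = 3, 975391 mod 4 = 3, so the flip contributes -1; sign now -1
(975391/2295): 975391 mod 2295 = 16, so (975391/2295) = (16/2295)
factor out 2^4: 16 = 2^4·1; with 2295 mod 8 = 7, (2/2295) = +1; sign now -1; continue with (1/2295)
reached (1/2295) = 1, so the symbol is -1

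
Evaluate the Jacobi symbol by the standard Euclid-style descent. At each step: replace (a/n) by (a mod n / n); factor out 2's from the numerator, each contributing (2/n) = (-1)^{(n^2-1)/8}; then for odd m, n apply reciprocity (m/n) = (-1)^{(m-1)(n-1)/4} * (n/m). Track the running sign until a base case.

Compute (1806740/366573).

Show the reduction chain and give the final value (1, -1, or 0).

-1

(1806740/366573): 1806740 mod 366573 = 340448, so (1806740/366573) = (340448/366573)
factor out 2^5: 340448 = 2^5·10639; with 366573 mod 8 = 5, (2/366573) = -1; sign now -1; continue with (10639/366573)
flip (10639/366573) -> (366573/10639): both odd, 10639 mod 4 = 3, 366573 mod 4 = 1, so the flip contributes +1; sign now -1
(366573/10639): 366573 mod 10639 = 4847, so (366573/10639) = (4847/10639)
flip (4847/10639) -> (10639/4847): both odd, 4847 mod 4 = 3, 10639 mod 4 = 3, so the flip contributes -1; sign now +1
(10639/4847): 10639 mod 4847 = 945, so (10639/4847) = (945/4847)
flip (945/4847) -> (4847/945): both odd, 945 mod 4 = 1, 4847 mod 4 = 3, so the flip contributes +1; sign now +1
(4847/945): 4847 mod 945 = 122, so (4847/945) = (122/945)
factor out 2^1: 122 = 2^1·61; with 945 mod 8 = 1, (2/945) = +1; sign now +1; continue with (61/945)
flip (61/945) -> (945/61): both odd, 61 mod 4 = 1, 945 mod 4 = 1, so the flip contributes +1; sign now +1
(945/61): 945 mod 61 = 30, so (945/61) = (30/61)
factor out 2^1: 30 = 2^1·15; with 61 mod 8 = 5, (2/61) = -1; sign now -1; continue with (15/61)
flip (15/61) -> (61/15): both odd, 15 mod 4 = 3, 61 mod 4 = 1, so the flip contributes +1; sign now -1
(61/15): 61 mod 15 = 1, so (61/15) = (1/15)
reached (1/15) = 1, so the symbol is -1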